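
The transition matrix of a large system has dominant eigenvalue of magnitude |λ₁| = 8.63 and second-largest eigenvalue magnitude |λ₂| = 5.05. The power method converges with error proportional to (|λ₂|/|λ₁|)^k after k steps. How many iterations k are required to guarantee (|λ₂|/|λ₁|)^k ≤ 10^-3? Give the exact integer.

|λ₂/λ₁| = 5.05/8.63 = 0.58517
Need k ≥ ln(10^-3) / ln(0.58517) = -6.9078 / -0.5359 ≈ 12.891
Smallest integer k satisfying the bound: 13

13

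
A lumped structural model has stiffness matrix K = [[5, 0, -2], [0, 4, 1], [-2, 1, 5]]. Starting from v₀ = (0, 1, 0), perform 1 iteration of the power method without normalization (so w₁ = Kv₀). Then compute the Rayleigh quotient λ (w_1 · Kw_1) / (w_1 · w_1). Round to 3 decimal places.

w1 = Kv₀ = (0, 4, 1)
Kw1 = (-2, 17, 9)
w1·Kw1 = 0·(-2) + 4·17 + 1·9 = 77; w1·w1 = 0·0 + 4·4 + 1·1 = 17
λ ≈ 77/17 = 4.529

4.529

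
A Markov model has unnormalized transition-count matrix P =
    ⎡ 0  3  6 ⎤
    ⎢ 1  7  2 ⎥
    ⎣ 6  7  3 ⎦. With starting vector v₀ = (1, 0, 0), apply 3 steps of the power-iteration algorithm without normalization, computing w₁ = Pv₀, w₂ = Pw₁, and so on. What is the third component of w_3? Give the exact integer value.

442

w1 = Pv₀ = (0, 1, 6)
w2 = Pw1 = (39, 19, 25)
w3 = Pw2 = (207, 222, 442)
The requested component of w3 is 442.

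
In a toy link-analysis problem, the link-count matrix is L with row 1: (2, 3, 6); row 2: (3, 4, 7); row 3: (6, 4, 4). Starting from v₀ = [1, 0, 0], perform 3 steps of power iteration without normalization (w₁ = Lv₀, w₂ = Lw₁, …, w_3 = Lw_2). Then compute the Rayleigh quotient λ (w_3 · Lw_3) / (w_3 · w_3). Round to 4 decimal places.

13.1372

w1 = Lv₀ = (2, 3, 6)
w2 = Lw1 = (49, 60, 48)
w3 = Lw2 = (566, 723, 726)
Lw3 = (7657, 9672, 9192)
w3·Lw3 = 566·7657 + 723·9672 + 726·9192 = 18000110; w3·w3 = 566·566 + 723·723 + 726·726 = 1370161
λ ≈ 18000110/1370161 = 13.1372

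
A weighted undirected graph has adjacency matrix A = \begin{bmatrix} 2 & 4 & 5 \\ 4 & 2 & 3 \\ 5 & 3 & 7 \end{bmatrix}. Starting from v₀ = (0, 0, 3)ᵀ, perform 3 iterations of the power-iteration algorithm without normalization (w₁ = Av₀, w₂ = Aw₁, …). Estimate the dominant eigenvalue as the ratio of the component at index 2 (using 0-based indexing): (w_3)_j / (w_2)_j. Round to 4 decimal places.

w1 = Av₀ = (15, 9, 21)
w2 = Aw1 = (171, 141, 249)
w3 = Aw2 = (2151, 1713, 3021)
Ratio at component: 3021 / 249 = 12.1325

12.1325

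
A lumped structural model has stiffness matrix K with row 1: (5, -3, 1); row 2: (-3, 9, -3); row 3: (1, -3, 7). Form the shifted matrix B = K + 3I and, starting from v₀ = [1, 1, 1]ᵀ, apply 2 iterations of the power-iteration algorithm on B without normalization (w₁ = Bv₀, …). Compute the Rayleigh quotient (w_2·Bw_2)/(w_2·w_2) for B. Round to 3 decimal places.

B = K + 3I has rows (8, -3, 1); (-3, 12, -3); (1, -3, 10)
w1 = Bv₀ = (8·1 + (-3)·1 + 1·1; (-3)·1 + 12·1 + (-3)·1; 1·1 + (-3)·1 + 10·1) = (6, 6, 8)
w2 = Bw1 = (8·6 + (-3)·6 + 1·8; (-3)·6 + 12·6 + (-3)·8; 1·6 + (-3)·6 + 10·8) = (38, 30, 68)
Bw2 = (282, 42, 628)
w2·Bw2 = 54680; w2·w2 = 6968; μ ≈ 54680/6968 = 7.847

7.847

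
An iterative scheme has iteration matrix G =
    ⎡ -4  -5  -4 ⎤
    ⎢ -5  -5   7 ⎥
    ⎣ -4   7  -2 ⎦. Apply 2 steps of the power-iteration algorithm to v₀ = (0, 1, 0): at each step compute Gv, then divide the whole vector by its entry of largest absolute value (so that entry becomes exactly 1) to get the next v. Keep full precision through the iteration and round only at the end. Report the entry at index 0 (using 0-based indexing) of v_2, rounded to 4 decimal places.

Gv0 = (-5.00000, -5.00000, 7.00000); divide by 7.00000 → v1 = (-0.71429, -0.71429, 1.00000)
Gv1 = (2.42857, 14.14286, -4.14286); divide by 14.14286 → v2 = (0.17172, 1.00000, -0.29293)
Requested entry of v2: 17/99 = 0.1717

0.1717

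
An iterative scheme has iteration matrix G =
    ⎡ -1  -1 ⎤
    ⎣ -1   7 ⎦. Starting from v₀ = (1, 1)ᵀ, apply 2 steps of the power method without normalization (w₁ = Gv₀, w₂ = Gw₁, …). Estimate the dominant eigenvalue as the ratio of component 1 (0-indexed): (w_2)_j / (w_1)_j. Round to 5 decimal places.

λ ≈ 7.33333

w1 = Gv₀ = ((-1)·1 + (-1)·1; (-1)·1 + 7·1) = (-2, 6)
w2 = Gw1 = ((-1)·(-2) + (-1)·6; (-1)·(-2) + 7·6) = (-4, 44)
Ratio at component: 44 / 6 = 7.33333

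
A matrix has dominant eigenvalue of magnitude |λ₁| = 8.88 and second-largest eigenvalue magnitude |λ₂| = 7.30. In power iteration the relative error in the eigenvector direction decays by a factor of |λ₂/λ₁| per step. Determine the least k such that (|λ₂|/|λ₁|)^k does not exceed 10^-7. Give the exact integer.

|λ₂/λ₁| = 7.30/8.88 = 0.82207
Need k ≥ ln(10^-7) / ln(0.82207) = -16.1181 / -0.1959 ≈ 82.266
Smallest integer k satisfying the bound: 83

83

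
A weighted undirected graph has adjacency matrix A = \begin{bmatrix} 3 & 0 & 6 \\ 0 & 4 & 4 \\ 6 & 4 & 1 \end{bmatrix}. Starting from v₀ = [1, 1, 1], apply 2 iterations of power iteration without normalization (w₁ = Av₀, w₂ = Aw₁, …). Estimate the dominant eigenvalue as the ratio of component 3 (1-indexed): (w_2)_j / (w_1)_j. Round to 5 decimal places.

8.81818

w1 = Av₀ = (9, 8, 11)
w2 = Aw1 = (93, 76, 97)
Ratio at component: 97 / 11 = 8.81818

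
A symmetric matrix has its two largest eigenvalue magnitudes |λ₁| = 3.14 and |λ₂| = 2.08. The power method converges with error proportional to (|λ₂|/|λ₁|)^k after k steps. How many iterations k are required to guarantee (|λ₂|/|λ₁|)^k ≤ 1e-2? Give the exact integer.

12

|λ₂/λ₁| = 2.08/3.14 = 0.66242
Need k ≥ ln(1e-2) / ln(0.66242) = -4.6052 / -0.4119 ≈ 11.182
Smallest integer k satisfying the bound: 12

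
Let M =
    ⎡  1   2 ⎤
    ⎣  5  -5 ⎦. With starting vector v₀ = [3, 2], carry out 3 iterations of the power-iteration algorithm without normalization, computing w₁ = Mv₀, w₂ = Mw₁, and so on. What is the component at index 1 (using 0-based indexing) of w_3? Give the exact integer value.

w1 = Mv₀ = (1·3 + 2·2; 5·3 + (-5)·2) = (7, 5)
w2 = Mw1 = (1·7 + 2·5; 5·7 + (-5)·5) = (17, 10)
w3 = Mw2 = (37, 35)
The requested component of w3 is 35.

35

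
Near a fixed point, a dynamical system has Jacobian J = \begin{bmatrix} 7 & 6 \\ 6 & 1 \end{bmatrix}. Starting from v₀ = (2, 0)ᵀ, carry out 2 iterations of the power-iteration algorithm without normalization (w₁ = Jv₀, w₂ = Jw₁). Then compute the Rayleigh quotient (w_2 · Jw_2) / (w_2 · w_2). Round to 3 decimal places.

w1 = Jv₀ = (7·2 + 6·0; 6·2 + 1·0) = (14, 12)
w2 = Jw1 = (7·14 + 6·12; 6·14 + 1·12) = (170, 96)
Jw2 = (1766, 1116)
w2·Jw2 = 170·1766 + 96·1116 = 407356; w2·w2 = 170·170 + 96·96 = 38116
λ ≈ 407356/38116 = 10.687

λ ≈ 10.687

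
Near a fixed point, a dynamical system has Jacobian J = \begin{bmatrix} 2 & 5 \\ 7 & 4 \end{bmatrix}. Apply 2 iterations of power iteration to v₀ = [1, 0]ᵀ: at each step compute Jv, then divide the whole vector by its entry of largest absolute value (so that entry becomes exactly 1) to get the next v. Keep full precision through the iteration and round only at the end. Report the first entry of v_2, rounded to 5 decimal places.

0.92857

Jv0 = (2.000000, 7.000000); divide by 7.000000 → v1 = (0.285714, 1.000000)
Jv1 = (5.571429, 6.000000); divide by 6.000000 → v2 = (0.928571, 1.000000)
Requested entry of v2: 39/42 = 0.92857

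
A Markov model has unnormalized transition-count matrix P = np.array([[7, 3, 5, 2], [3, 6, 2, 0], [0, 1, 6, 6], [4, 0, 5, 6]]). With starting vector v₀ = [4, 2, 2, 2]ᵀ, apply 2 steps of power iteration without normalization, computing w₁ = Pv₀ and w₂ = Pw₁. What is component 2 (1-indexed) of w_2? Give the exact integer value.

w1 = Pv₀ = (7·4 + 3·2 + 5·2 + 2·2; 3·4 + 6·2 + 2·2 + 0·2; 0·4 + 1·2 + 6·2 + 6·2; 4·4 + 0·2 + 5·2 + 6·2) = (48, 28, 26, 38)
w2 = Pw1 = (7·48 + 3·28 + 5·26 + 2·38; 3·48 + 6·28 + 2·26 + 0·38; 0·48 + 1·28 + 6·26 + 6·38; 4·48 + 0·28 + 5·26 + 6·38) = (626, 364, 412, 550)
The requested component of w2 is 364.

364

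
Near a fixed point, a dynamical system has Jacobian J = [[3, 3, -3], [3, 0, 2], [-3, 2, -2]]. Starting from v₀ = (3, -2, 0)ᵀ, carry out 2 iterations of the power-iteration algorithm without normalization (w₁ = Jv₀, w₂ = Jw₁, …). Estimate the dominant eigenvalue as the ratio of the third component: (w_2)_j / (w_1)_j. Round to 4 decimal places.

λ ≈ -2.6923

w1 = Jv₀ = (3, 9, -13)
w2 = Jw1 = (75, -17, 35)
Ratio at component: 35 / -13 = -2.6923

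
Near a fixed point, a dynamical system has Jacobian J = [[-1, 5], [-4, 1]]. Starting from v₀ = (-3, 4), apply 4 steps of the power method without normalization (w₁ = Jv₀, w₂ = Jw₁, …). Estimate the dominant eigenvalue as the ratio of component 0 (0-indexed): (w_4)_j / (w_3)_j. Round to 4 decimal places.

2.4783

w1 = Jv₀ = (23, 16)
w2 = Jw1 = (57, -76)
w3 = Jw2 = (-437, -304)
w4 = Jw3 = (-1083, 1444)
Ratio at component: -1083 / -437 = 2.4783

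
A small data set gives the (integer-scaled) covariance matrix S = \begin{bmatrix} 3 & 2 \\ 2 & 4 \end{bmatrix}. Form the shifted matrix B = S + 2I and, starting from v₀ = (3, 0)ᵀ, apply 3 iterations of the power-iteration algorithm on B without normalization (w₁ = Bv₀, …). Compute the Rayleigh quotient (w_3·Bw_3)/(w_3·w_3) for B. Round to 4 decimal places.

B = S + 2I has rows (5, 2); (2, 6)
w1 = Bv₀ = (5·3 + 2·0; 2·3 + 6·0) = (15, 6)
w2 = Bw1 = (5·15 + 2·6; 2·15 + 6·6) = (87, 66)
w3 = Bw2 = (567, 570)
Bw3 = (3975, 4554)
w3·Bw3 = 4849605; w3·w3 = 646389; μ ≈ 4849605/646389 = 7.5026

7.5026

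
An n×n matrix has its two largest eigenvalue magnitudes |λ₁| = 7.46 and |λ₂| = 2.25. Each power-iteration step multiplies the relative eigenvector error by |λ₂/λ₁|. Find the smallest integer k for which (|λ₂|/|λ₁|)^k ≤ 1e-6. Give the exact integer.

|λ₂/λ₁| = 2.25/7.46 = 0.30161
Need k ≥ ln(1e-6) / ln(0.30161) = -13.8155 / -1.1986 ≈ 11.526
Smallest integer k satisfying the bound: 12

12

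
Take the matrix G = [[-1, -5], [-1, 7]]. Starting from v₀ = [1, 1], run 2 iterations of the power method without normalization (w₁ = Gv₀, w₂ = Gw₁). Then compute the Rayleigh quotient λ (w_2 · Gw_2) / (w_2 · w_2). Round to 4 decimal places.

w1 = Gv₀ = ((-1)·1 + (-5)·1; (-1)·1 + 7·1) = (-6, 6)
w2 = Gw1 = ((-1)·(-6) + (-5)·6; (-1)·(-6) + 7·6) = (-24, 48)
Gw2 = (-216, 360)
w2·Gw2 = (-24)·(-216) + 48·360 = 22464; w2·w2 = (-24)·(-24) + 48·48 = 2880
λ ≈ 22464/2880 = 7.8000

7.8000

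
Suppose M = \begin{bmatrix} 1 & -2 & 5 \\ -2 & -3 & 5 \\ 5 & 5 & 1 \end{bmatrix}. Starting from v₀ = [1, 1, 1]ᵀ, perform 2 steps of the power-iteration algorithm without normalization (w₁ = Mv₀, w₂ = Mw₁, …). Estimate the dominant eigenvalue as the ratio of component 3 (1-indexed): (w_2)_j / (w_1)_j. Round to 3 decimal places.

w1 = Mv₀ = (4, 0, 11)
w2 = Mw1 = (59, 47, 31)
Ratio at component: 31 / 11 = 2.818

2.818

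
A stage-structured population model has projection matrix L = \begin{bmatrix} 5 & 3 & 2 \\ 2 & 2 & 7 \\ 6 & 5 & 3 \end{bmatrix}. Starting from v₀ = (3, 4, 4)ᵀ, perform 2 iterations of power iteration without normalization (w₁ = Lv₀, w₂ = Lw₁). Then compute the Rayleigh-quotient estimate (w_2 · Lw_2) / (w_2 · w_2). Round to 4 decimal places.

λ ≈ 11.5898

w1 = Lv₀ = (35, 42, 50)
w2 = Lw1 = (401, 504, 570)
Lw2 = (4657, 5800, 6636)
w2·Lw2 = 401·4657 + 504·5800 + 570·6636 = 8573177; w2·w2 = 401·401 + 504·504 + 570·570 = 739717
λ ≈ 8573177/739717 = 11.5898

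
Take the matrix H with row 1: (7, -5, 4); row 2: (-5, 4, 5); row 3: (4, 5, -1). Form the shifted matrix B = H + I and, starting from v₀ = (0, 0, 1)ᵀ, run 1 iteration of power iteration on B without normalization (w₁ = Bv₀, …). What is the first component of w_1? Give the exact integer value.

4

B = H + I has rows (8, -5, 4); (-5, 5, 5); (4, 5, 0)
w1 = Bv₀ = (4, 5, 0)
Requested component of w1: 4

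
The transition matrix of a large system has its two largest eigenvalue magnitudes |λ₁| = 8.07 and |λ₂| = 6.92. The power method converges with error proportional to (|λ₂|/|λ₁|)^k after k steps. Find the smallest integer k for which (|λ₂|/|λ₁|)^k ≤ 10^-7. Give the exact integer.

|λ₂/λ₁| = 6.92/8.07 = 0.85750
Need k ≥ ln(10^-7) / ln(0.85750) = -16.1181 / -0.1537 ≈ 104.842
Smallest integer k satisfying the bound: 105

105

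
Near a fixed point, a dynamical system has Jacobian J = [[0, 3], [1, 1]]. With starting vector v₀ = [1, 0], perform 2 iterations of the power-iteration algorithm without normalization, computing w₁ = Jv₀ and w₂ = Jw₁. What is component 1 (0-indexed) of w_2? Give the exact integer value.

w1 = Jv₀ = (0·1 + 3·0; 1·1 + 1·0) = (0, 1)
w2 = Jw1 = (0·0 + 3·1; 1·0 + 1·1) = (3, 1)
The requested component of w2 is 1.

1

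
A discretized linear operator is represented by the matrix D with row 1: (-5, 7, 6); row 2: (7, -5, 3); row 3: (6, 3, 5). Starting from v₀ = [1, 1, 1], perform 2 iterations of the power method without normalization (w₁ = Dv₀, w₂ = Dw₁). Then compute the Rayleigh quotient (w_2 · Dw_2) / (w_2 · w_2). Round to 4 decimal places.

w1 = Dv₀ = (8, 5, 14)
w2 = Dw1 = (79, 73, 133)
Dw2 = (914, 587, 1358)
w2·Dw2 = 79·914 + 73·587 + 133·1358 = 295671; w2·w2 = 79·79 + 73·73 + 133·133 = 29259
λ ≈ 295671/29259 = 10.1053

10.1053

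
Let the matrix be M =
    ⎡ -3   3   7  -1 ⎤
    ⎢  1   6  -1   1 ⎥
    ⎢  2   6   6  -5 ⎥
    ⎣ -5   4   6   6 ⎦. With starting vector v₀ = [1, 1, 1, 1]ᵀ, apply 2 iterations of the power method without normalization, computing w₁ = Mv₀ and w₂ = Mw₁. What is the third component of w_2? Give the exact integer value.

53

w1 = Mv₀ = ((-3)·1 + 3·1 + 7·1 + (-1)·1; 1·1 + 6·1 + (-1)·1 + 1·1; 2·1 + 6·1 + 6·1 + (-5)·1; (-5)·1 + 4·1 + 6·1 + 6·1) = (6, 7, 9, 11)
w2 = Mw1 = ((-3)·6 + 3·7 + 7·9 + (-1)·11; 1·6 + 6·7 + (-1)·9 + 1·11; 2·6 + 6·7 + 6·9 + (-5)·11; (-5)·6 + 4·7 + 6·9 + 6·11) = (55, 50, 53, 118)
The requested component of w2 is 53.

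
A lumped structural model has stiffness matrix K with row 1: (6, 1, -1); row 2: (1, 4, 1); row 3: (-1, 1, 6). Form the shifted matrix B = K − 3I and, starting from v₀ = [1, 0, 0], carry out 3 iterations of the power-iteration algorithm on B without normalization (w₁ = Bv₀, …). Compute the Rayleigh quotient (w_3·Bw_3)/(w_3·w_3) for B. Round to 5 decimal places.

μ ≈ 3.89393

B = K − 3I has rows (3, 1, -1); (1, 1, 1); (-1, 1, 3)
w1 = Bv₀ = (3·1 + 1·0 + (-1)·0; 1·1 + 1·0 + 1·0; (-1)·1 + 1·0 + 3·0) = (3, 1, -1)
w2 = Bw1 = (3·3 + 1·1 + (-1)·(-1); 1·3 + 1·1 + 1·(-1); (-1)·3 + 1·1 + 3·(-1)) = (11, 3, -5)
w3 = Bw2 = (41, 9, -23)
Bw3 = (155, 27, -101)
w3·Bw3 = 8921; w3·w3 = 2291; μ ≈ 8921/2291 = 3.89393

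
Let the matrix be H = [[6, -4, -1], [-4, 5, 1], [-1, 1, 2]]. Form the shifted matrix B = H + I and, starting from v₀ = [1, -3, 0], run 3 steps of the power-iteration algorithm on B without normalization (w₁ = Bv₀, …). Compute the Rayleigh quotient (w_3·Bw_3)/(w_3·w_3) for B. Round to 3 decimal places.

B = H + I has rows (7, -4, -1); (-4, 6, 1); (-1, 1, 3)
w1 = Bv₀ = (19, -22, -4)
w2 = Bw1 = (225, -212, -53)
w3 = Bw2 = (2476, -2225, -596)
Bw3 = (26828, -23850, -6489)
w3·Bw3 = 123359822; w3·w3 = 11436417; μ ≈ 123359822/11436417 = 10.787

μ ≈ 10.787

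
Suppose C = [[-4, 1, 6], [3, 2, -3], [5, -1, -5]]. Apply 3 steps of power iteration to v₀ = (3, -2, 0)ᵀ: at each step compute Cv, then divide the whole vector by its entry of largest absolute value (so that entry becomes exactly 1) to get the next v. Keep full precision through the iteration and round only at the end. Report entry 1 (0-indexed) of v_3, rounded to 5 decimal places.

Cv0 = (-14.000000, 5.000000, 17.000000); divide by 17.000000 → v1 = (-0.823529, 0.294118, 1.000000)
Cv1 = (9.588235, -4.882353, -9.411765); divide by 9.588235 → v2 = (1.000000, -0.509202, -0.981595)
Cv2 = (-10.398773, 4.926380, 10.417178); divide by 10.417178 → v3 = (-0.998233, 0.472909, 1.000000)
Requested entry of v3: 803/1698 = 0.47291

0.47291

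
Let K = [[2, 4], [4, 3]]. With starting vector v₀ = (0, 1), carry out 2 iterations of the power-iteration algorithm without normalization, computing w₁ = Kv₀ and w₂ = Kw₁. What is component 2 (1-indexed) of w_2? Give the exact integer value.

25

w1 = Kv₀ = (2·0 + 4·1; 4·0 + 3·1) = (4, 3)
w2 = Kw1 = (2·4 + 4·3; 4·4 + 3·3) = (20, 25)
The requested component of w2 is 25.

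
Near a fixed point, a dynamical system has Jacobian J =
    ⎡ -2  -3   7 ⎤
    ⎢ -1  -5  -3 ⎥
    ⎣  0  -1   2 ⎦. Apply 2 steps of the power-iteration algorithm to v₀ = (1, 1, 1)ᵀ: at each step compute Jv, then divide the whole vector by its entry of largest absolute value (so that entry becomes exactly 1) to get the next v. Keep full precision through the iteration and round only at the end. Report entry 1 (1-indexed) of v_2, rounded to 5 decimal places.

0.75000

Jv0 = (2.000000, -9.000000, 1.000000); divide by -9.000000 → v1 = (-0.222222, 1.000000, -0.111111)
Jv1 = (-3.333333, -4.444444, -1.222222); divide by -4.444444 → v2 = (0.750000, 1.000000, 0.275000)
Requested entry of v2: 30/40 = 0.75000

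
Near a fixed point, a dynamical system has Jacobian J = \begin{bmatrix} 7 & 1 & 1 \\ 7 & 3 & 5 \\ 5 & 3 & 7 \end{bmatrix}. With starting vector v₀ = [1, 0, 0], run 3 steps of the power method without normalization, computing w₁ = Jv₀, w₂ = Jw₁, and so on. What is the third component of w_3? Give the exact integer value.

1227

w1 = Jv₀ = (7, 7, 5)
w2 = Jw1 = (61, 95, 91)
w3 = Jw2 = (613, 1167, 1227)
The requested component of w3 is 1227.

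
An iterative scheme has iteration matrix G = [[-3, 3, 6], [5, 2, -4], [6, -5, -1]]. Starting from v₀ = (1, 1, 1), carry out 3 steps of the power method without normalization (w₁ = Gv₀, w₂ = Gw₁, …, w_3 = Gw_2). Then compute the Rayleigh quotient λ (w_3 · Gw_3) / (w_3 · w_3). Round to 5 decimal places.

λ ≈ -9.61458

w1 = Gv₀ = (6, 3, 0)
w2 = Gw1 = (-9, 36, 21)
w3 = Gw2 = (261, -57, -255)
Gw3 = (-2484, 2211, 2106)
w3·Gw3 = 261·(-2484) + (-57)·2211 + (-255)·2106 = -1311381; w3·w3 = 261·261 + (-57)·(-57) + (-255)·(-255) = 136395
λ ≈ -1311381/136395 = -9.61458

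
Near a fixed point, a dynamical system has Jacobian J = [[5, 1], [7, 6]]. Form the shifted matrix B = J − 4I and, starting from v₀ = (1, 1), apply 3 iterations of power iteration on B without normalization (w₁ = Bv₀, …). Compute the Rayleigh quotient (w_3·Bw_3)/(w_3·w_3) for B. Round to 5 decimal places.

B = J − 4I has rows (1, 1); (7, 2)
w1 = Bv₀ = (2, 9)
w2 = Bw1 = (11, 32)
w3 = Bw2 = (43, 141)
Bw3 = (184, 583)
w3·Bw3 = 90115; w3·w3 = 21730; μ ≈ 90115/21730 = 4.14703

4.14703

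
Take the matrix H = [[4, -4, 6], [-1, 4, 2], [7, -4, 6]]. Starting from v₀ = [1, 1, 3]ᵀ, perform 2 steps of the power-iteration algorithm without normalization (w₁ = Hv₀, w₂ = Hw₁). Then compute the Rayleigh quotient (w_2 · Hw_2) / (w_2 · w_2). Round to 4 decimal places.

10.1920

w1 = Hv₀ = (4·1 + (-4)·1 + 6·3; (-1)·1 + 4·1 + 2·3; 7·1 + (-4)·1 + 6·3) = (18, 9, 21)
w2 = Hw1 = (4·18 + (-4)·9 + 6·21; (-1)·18 + 4·9 + 2·21; 7·18 + (-4)·9 + 6·21) = (162, 60, 216)
Hw2 = (1704, 510, 2190)
w2·Hw2 = 162·1704 + 60·510 + 216·2190 = 779688; w2·w2 = 162·162 + 60·60 + 216·216 = 76500
λ ≈ 779688/76500 = 10.1920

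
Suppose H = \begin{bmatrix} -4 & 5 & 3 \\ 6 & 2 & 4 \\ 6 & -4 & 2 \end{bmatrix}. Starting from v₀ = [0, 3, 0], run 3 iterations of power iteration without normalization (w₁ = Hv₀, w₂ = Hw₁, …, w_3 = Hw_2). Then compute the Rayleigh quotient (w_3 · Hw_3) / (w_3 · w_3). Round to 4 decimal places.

w1 = Hv₀ = ((-4)·0 + 5·3 + 3·0; 6·0 + 2·3 + 4·0; 6·0 + (-4)·3 + 2·0) = (15, 6, -12)
w2 = Hw1 = ((-4)·15 + 5·6 + 3·(-12); 6·15 + 2·6 + 4·(-12); 6·15 + (-4)·6 + 2·(-12)) = (-66, 54, 42)
w3 = Hw2 = (660, -120, -528)
Hw3 = (-4824, 1608, 3384)
w3·Hw3 = 660·(-4824) + (-120)·1608 + (-528)·3384 = -5163552; w3·w3 = 660·660 + (-120)·(-120) + (-528)·(-528) = 728784
λ ≈ -5163552/728784 = -7.0852

λ ≈ -7.0852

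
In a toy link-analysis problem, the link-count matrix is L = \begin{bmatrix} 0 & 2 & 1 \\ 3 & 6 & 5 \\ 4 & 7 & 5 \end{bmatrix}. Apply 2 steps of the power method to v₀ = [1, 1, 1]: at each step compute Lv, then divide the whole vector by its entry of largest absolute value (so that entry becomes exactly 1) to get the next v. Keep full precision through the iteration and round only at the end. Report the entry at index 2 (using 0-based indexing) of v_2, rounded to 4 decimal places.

1.0000

Lv0 = (3.00000, 14.00000, 16.00000); divide by 16.00000 → v1 = (0.18750, 0.87500, 1.00000)
Lv1 = (2.75000, 10.81250, 11.87500); divide by 11.87500 → v2 = (0.23158, 0.91053, 1.00000)
Requested entry of v2: 190/190 = 1.0000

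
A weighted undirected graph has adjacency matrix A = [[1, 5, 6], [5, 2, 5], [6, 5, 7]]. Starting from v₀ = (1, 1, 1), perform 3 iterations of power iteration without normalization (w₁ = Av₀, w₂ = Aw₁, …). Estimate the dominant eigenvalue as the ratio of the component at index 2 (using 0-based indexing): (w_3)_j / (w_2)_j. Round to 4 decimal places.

w1 = Av₀ = (1·1 + 5·1 + 6·1; 5·1 + 2·1 + 5·1; 6·1 + 5·1 + 7·1) = (12, 12, 18)
w2 = Aw1 = (1·12 + 5·12 + 6·18; 5·12 + 2·12 + 5·18; 6·12 + 5·12 + 7·18) = (180, 174, 258)
w3 = Aw2 = (2598, 2538, 3756)
Ratio at component: 3756 / 258 = 14.5581

λ ≈ 14.5581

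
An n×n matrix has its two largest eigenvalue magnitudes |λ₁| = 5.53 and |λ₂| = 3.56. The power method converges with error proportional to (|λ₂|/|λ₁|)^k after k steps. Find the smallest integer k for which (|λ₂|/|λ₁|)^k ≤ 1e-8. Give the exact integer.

|λ₂/λ₁| = 3.56/5.53 = 0.64376
Need k ≥ ln(1e-8) / ln(0.64376) = -18.4207 / -0.4404 ≈ 41.825
Smallest integer k satisfying the bound: 42

42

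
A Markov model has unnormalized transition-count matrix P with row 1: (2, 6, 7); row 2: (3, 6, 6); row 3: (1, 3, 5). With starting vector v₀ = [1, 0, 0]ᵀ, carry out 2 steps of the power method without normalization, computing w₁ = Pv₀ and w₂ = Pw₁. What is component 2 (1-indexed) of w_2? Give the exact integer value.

30

w1 = Pv₀ = (2·1 + 6·0 + 7·0; 3·1 + 6·0 + 6·0; 1·1 + 3·0 + 5·0) = (2, 3, 1)
w2 = Pw1 = (2·2 + 6·3 + 7·1; 3·2 + 6·3 + 6·1; 1·2 + 3·3 + 5·1) = (29, 30, 16)
The requested component of w2 is 30.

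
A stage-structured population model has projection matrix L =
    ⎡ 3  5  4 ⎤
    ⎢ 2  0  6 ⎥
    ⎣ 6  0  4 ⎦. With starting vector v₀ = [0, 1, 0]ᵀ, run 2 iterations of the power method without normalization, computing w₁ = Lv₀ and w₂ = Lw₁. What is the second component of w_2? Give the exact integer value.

10

w1 = Lv₀ = (5, 0, 0)
w2 = Lw1 = (15, 10, 30)
The requested component of w2 is 10.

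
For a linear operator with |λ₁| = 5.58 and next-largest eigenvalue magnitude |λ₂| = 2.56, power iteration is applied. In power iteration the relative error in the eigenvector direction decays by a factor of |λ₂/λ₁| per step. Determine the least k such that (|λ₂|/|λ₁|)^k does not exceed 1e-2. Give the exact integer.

6

|λ₂/λ₁| = 2.56/5.58 = 0.45878
Need k ≥ ln(1e-2) / ln(0.45878) = -4.6052 / -0.7792 ≈ 5.910
Smallest integer k satisfying the bound: 6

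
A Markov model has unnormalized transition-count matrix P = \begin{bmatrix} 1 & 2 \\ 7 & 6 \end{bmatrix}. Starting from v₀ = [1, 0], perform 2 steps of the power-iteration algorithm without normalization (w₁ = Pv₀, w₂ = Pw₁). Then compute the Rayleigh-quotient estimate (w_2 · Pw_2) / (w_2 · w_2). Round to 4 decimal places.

λ ≈ 8.0906

w1 = Pv₀ = (1·1 + 2·0; 7·1 + 6·0) = (1, 7)
w2 = Pw1 = (1·1 + 2·7; 7·1 + 6·7) = (15, 49)
Pw2 = (113, 399)
w2·Pw2 = 15·113 + 49·399 = 21246; w2·w2 = 15·15 + 49·49 = 2626
λ ≈ 21246/2626 = 8.0906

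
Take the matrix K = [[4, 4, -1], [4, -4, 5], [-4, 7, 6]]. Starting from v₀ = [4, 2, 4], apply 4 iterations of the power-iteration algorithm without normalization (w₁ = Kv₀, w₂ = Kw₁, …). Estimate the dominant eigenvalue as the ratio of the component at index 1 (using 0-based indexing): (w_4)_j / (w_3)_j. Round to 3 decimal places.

w1 = Kv₀ = (4·4 + 4·2 + (-1)·4; 4·4 + (-4)·2 + 5·4; (-4)·4 + 7·2 + 6·4) = (20, 28, 22)
w2 = Kw1 = (4·20 + 4·28 + (-1)·22; 4·20 + (-4)·28 + 5·22; (-4)·20 + 7·28 + 6·22) = (170, 78, 248)
w3 = Kw2 = (744, 1608, 1354)
w4 = Kw3 = (8054, 3314, 16404)
Ratio at component: 3314 / 1608 = 2.061

λ ≈ 2.061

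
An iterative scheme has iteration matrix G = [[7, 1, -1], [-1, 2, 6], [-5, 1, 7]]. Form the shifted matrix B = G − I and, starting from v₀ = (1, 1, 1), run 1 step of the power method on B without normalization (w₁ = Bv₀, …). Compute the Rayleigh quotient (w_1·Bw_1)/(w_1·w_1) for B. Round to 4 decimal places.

μ ≈ 3.7895

B = G − I has rows (6, 1, -1); (-1, 1, 6); (-5, 1, 6)
w1 = Bv₀ = (6, 6, 2)
Bw1 = (40, 12, -12)
w1·Bw1 = 288; w1·w1 = 76; μ ≈ 288/76 = 3.7895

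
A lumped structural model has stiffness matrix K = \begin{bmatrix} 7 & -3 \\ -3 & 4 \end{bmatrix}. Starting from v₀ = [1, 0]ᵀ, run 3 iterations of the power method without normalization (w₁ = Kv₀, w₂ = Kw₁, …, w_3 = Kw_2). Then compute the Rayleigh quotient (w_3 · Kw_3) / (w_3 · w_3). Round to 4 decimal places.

w1 = Kv₀ = (7, -3)
w2 = Kw1 = (58, -33)
w3 = Kw2 = (505, -306)
Kw3 = (4453, -2739)
w3·Kw3 = 505·4453 + (-306)·(-2739) = 3086899; w3·w3 = 505·505 + (-306)·(-306) = 348661
λ ≈ 3086899/348661 = 8.8536

λ ≈ 8.8536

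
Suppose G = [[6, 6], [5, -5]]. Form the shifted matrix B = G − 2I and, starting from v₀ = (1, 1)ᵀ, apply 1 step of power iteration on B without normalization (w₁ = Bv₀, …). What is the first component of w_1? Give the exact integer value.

B = G − 2I has rows (4, 6); (5, -7)
w1 = Bv₀ = (4·1 + 6·1; 5·1 + (-7)·1) = (10, -2)
Requested component of w1: 10

10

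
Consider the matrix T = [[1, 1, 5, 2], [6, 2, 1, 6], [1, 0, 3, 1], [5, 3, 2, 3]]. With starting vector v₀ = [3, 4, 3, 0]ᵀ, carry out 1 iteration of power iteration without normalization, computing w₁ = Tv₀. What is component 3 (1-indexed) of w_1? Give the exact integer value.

w1 = Tv₀ = (22, 29, 12, 33)
The requested component of w1 is 12.

12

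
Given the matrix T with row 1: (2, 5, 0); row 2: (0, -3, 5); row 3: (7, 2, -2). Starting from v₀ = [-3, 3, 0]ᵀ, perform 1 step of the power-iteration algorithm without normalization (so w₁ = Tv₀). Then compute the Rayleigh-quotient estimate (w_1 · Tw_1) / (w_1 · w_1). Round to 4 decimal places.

-2.4186

w1 = Tv₀ = (9, -9, -15)
Tw1 = (-27, -48, 75)
w1·Tw1 = 9·(-27) + (-9)·(-48) + (-15)·75 = -936; w1·w1 = 9·9 + (-9)·(-9) + (-15)·(-15) = 387
λ ≈ -936/387 = -2.4186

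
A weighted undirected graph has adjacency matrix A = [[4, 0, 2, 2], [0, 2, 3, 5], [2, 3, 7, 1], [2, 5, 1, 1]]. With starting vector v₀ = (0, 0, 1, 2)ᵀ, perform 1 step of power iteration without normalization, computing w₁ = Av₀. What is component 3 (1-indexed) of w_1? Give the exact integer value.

w1 = Av₀ = (4·0 + 0·0 + 2·1 + 2·2; 0·0 + 2·0 + 3·1 + 5·2; 2·0 + 3·0 + 7·1 + 1·2; 2·0 + 5·0 + 1·1 + 1·2) = (6, 13, 9, 3)
The requested component of w1 is 9.

9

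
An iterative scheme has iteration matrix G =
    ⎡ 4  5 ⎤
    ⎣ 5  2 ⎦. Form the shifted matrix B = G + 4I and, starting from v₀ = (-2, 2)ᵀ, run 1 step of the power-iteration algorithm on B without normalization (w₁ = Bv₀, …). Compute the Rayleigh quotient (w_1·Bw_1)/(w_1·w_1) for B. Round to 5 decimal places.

4.80000

B = G + 4I has rows (8, 5); (5, 6)
w1 = Bv₀ = (8·(-2) + 5·2; 5·(-2) + 6·2) = (-6, 2)
Bw1 = (-38, -18)
w1·Bw1 = 192; w1·w1 = 40; μ ≈ 192/40 = 4.80000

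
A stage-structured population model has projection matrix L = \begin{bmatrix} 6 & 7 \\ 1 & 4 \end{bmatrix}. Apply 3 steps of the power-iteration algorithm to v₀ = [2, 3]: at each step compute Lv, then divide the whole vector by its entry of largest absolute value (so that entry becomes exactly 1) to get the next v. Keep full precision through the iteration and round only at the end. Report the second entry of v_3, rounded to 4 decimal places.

0.2718

Lv0 = (33.00000, 14.00000); divide by 33.00000 → v1 = (1.00000, 0.42424)
Lv1 = (8.96970, 2.69697); divide by 8.96970 → v2 = (1.00000, 0.30068)
Lv2 = (8.10473, 2.20270); divide by 8.10473 → v3 = (1.00000, 0.27178)
Requested entry of v3: 652/2399 = 0.2718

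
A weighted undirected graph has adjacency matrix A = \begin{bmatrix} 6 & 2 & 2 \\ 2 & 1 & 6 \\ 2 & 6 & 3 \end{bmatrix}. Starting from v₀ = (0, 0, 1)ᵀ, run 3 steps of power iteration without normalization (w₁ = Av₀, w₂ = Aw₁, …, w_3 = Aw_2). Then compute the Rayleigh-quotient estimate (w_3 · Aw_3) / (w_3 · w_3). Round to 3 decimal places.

w1 = Av₀ = (6·0 + 2·0 + 2·1; 2·0 + 1·0 + 6·1; 2·0 + 6·0 + 3·1) = (2, 6, 3)
w2 = Aw1 = (6·2 + 2·6 + 2·3; 2·2 + 1·6 + 6·3; 2·2 + 6·6 + 3·3) = (30, 28, 49)
w3 = Aw2 = (334, 382, 375)
Aw3 = (3518, 3300, 4085)
w3·Aw3 = 334·3518 + 382·3300 + 375·4085 = 3967487; w3·w3 = 334·334 + 382·382 + 375·375 = 398105
λ ≈ 3967487/398105 = 9.966

λ ≈ 9.966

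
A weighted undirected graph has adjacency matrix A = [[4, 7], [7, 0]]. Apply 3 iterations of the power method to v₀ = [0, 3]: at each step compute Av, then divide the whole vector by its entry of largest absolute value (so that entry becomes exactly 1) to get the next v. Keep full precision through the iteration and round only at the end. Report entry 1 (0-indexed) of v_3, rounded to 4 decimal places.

0.4308

Av0 = (21.00000, 0.00000); divide by 21.00000 → v1 = (1.00000, 0.00000)
Av1 = (4.00000, 7.00000); divide by 7.00000 → v2 = (0.57143, 1.00000)
Av2 = (9.28571, 4.00000); divide by 9.28571 → v3 = (1.00000, 0.43077)
Requested entry of v3: 588/1365 = 0.4308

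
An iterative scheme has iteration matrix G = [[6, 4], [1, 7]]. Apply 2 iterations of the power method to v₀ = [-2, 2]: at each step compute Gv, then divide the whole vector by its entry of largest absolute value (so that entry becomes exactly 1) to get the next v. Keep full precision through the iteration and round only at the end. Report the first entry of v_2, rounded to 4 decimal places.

0.3000

Gv0 = (-4.00000, 12.00000); divide by 12.00000 → v1 = (-0.33333, 1.00000)
Gv1 = (2.00000, 6.66667); divide by 6.66667 → v2 = (0.30000, 1.00000)
Requested entry of v2: 24/80 = 0.3000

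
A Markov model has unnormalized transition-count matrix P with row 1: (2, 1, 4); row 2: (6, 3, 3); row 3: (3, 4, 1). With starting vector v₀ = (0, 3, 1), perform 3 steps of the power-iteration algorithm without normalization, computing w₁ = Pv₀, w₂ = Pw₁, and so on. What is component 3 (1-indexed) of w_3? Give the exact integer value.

w1 = Pv₀ = (2·0 + 1·3 + 4·1; 6·0 + 3·3 + 3·1; 3·0 + 4·3 + 1·1) = (7, 12, 13)
w2 = Pw1 = (2·7 + 1·12 + 4·13; 6·7 + 3·12 + 3·13; 3·7 + 4·12 + 1·13) = (78, 117, 82)
w3 = Pw2 = (601, 1065, 784)
The requested component of w3 is 784.

784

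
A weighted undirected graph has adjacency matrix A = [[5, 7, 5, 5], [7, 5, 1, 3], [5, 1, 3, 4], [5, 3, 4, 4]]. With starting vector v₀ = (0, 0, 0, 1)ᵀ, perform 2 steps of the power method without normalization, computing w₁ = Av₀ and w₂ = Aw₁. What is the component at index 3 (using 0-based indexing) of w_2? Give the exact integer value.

w1 = Av₀ = (5, 3, 4, 4)
w2 = Aw1 = (86, 66, 56, 66)
The requested component of w2 is 66.

66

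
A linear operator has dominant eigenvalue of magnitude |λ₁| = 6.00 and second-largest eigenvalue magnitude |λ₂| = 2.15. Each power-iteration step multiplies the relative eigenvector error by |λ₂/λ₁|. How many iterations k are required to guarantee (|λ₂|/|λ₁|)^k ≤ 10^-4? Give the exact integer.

|λ₂/λ₁| = 2.15/6.00 = 0.35833
Need k ≥ ln(10^-4) / ln(0.35833) = -9.2103 / -1.0263 ≈ 8.974
Smallest integer k satisfying the bound: 9

9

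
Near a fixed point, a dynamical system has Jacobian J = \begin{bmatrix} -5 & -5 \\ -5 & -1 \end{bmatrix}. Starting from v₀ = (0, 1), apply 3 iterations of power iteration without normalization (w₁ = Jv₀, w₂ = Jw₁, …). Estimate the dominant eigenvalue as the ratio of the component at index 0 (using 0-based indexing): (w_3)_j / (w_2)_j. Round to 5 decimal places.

w1 = Jv₀ = ((-5)·0 + (-5)·1; (-5)·0 + (-1)·1) = (-5, -1)
w2 = Jw1 = ((-5)·(-5) + (-5)·(-1); (-5)·(-5) + (-1)·(-1)) = (30, 26)
w3 = Jw2 = (-280, -176)
Ratio at component: -280 / 30 = -9.33333

-9.33333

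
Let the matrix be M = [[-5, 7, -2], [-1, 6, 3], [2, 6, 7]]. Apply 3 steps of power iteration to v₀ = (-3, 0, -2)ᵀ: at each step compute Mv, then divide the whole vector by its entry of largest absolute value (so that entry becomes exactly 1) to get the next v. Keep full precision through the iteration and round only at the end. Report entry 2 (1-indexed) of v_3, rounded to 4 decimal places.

Mv0 = (19.00000, -3.00000, -20.00000); divide by -20.00000 → v1 = (-0.95000, 0.15000, 1.00000)
Mv1 = (3.80000, 4.85000, 6.00000); divide by 6.00000 → v2 = (0.63333, 0.80833, 1.00000)
Mv2 = (0.49167, 7.21667, 13.11667); divide by 13.11667 → v3 = (0.03748, 0.55019, 1.00000)
Requested entry of v3: -866/-1574 = 0.5502

0.5502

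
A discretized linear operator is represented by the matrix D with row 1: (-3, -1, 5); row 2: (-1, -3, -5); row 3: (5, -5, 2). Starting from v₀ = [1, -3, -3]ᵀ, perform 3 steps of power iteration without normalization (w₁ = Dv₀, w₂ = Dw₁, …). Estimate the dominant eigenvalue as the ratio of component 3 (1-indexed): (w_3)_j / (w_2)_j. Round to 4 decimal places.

-4.6667

w1 = Dv₀ = (-15, 23, 14)
w2 = Dw1 = (92, -124, -162)
w3 = Dw2 = (-962, 1090, 756)
Ratio at component: 756 / -162 = -4.6667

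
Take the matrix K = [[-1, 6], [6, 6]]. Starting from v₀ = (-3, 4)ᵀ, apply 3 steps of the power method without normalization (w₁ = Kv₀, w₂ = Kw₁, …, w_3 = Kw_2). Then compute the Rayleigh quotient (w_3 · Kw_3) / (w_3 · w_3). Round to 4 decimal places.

w1 = Kv₀ = ((-1)·(-3) + 6·4; 6·(-3) + 6·4) = (27, 6)
w2 = Kw1 = ((-1)·27 + 6·6; 6·27 + 6·6) = (9, 198)
w3 = Kw2 = (1179, 1242)
Kw3 = (6273, 14526)
w3·Kw3 = 1179·6273 + 1242·14526 = 25437159; w3·w3 = 1179·1179 + 1242·1242 = 2932605
λ ≈ 25437159/2932605 = 8.6739

8.6739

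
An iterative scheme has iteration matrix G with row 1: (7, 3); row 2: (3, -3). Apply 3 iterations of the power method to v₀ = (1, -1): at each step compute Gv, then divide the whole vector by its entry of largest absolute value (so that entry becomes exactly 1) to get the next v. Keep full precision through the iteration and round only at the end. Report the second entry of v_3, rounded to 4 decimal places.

0.5132

Gv0 = (4.00000, 6.00000); divide by 6.00000 → v1 = (0.66667, 1.00000)
Gv1 = (7.66667, -1.00000); divide by 7.66667 → v2 = (1.00000, -0.13043)
Gv2 = (6.60870, 3.39130); divide by 6.60870 → v3 = (1.00000, 0.51316)
Requested entry of v3: 156/304 = 0.5132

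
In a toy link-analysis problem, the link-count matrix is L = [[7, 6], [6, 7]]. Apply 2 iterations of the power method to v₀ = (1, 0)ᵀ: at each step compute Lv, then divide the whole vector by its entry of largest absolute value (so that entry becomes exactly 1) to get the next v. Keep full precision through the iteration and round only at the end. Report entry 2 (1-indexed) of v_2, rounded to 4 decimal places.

0.9882

Lv0 = (7.00000, 6.00000); divide by 7.00000 → v1 = (1.00000, 0.85714)
Lv1 = (12.14286, 12.00000); divide by 12.14286 → v2 = (1.00000, 0.98824)
Requested entry of v2: 84/85 = 0.9882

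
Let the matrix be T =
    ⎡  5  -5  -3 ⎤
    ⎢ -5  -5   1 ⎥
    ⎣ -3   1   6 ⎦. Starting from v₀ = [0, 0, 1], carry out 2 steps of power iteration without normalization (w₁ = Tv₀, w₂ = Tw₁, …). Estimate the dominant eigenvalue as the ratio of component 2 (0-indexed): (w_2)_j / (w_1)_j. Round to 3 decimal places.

w1 = Tv₀ = (5·0 + (-5)·0 + (-3)·1; (-5)·0 + (-5)·0 + 1·1; (-3)·0 + 1·0 + 6·1) = (-3, 1, 6)
w2 = Tw1 = (5·(-3) + (-5)·1 + (-3)·6; (-5)·(-3) + (-5)·1 + 1·6; (-3)·(-3) + 1·1 + 6·6) = (-38, 16, 46)
Ratio at component: 46 / 6 = 7.667

7.667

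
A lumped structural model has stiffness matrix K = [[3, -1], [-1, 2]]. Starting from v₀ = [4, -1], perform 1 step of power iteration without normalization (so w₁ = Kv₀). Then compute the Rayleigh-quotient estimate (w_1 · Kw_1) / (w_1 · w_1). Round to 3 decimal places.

w1 = Kv₀ = (3·4 + (-1)·(-1); (-1)·4 + 2·(-1)) = (13, -6)
Kw1 = (45, -25)
w1·Kw1 = 13·45 + (-6)·(-25) = 735; w1·w1 = 13·13 + (-6)·(-6) = 205
λ ≈ 735/205 = 3.585

λ ≈ 3.585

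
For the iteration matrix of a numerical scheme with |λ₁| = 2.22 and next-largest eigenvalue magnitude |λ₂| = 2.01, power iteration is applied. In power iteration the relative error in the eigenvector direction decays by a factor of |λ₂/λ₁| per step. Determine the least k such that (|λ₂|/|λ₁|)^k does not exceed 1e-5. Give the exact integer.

|λ₂/λ₁| = 2.01/2.22 = 0.90541
Need k ≥ ln(1e-5) / ln(0.90541) = -11.5129 / -0.0994 ≈ 115.856
Smallest integer k satisfying the bound: 116

116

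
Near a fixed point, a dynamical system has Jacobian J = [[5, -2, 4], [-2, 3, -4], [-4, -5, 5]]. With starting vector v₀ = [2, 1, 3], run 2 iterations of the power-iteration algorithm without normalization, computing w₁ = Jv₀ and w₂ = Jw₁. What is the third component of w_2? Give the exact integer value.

w1 = Jv₀ = (5·2 + (-2)·1 + 4·3; (-2)·2 + 3·1 + (-4)·3; (-4)·2 + (-5)·1 + 5·3) = (20, -13, 2)
w2 = Jw1 = (5·20 + (-2)·(-13) + 4·2; (-2)·20 + 3·(-13) + (-4)·2; (-4)·20 + (-5)·(-13) + 5·2) = (134, -87, -5)
The requested component of w2 is -5.

-5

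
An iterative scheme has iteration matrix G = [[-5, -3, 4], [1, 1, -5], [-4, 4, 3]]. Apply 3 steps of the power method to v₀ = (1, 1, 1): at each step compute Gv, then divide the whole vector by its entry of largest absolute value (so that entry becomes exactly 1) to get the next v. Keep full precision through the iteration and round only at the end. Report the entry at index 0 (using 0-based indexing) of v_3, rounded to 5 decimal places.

0.40845

Gv0 = (-4.000000, -3.000000, 3.000000); divide by -4.000000 → v1 = (1.000000, 0.750000, -0.750000)
Gv1 = (-10.250000, 5.500000, -3.250000); divide by -10.250000 → v2 = (1.000000, -0.536585, 0.317073)
Gv2 = (-2.121951, -1.121951, -5.195122); divide by -5.195122 → v3 = (0.408451, 0.215962, 1.000000)
Requested entry of v3: -87/-213 = 0.40845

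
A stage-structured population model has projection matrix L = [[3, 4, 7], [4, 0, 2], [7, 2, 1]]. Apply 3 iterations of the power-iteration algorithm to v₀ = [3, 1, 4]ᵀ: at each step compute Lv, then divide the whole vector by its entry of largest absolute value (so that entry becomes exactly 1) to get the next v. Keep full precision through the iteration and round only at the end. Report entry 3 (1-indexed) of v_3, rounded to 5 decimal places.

Lv0 = (41.000000, 20.000000, 27.000000); divide by 41.000000 → v1 = (1.000000, 0.487805, 0.658537)
Lv1 = (9.560976, 5.317073, 8.634146); divide by 9.560976 → v2 = (1.000000, 0.556122, 0.903061)
Lv2 = (11.545918, 5.806122, 9.015306); divide by 11.545918 → v3 = (1.000000, 0.502872, 0.780822)
Requested entry of v3: 3534/4526 = 0.78082

0.78082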